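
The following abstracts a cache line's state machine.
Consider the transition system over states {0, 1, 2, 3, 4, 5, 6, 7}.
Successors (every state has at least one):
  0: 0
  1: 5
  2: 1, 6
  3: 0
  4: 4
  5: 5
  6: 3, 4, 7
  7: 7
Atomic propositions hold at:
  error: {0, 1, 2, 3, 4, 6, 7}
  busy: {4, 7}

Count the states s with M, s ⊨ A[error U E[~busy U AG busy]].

4

Sat(~busy) = {0, 1, 2, 3, 5, 6}
AG busy: greatest fixpoint, start Z0 = {4, 7}, keep only states in Sat with every successor in Z. Already a fixed point.
Sat(AG busy) = {4, 7}
E[~busy U AG busy]: least fixpoint, start Z0 = Sat(AG busy) = {4, 7}, add states in Sat(~busy) with some successor in Z. Z1 = {4, 6, 7}; Z2 = {2, 4, 6, 7}; fixed.
Sat(E[~busy U AG busy]) = {2, 4, 6, 7}
A[error U E[~busy U AG busy]]: least fixpoint, start Z0 = Sat(E[~busy U AG busy]) = {2, 4, 6, 7}, add states in Sat(error) with every successor in Z. Already a fixed point.
Sat(A[error U E[~busy U AG busy]]) = {2, 4, 6, 7}
|Sat(A[error U E[~busy U AG busy]])| = |{2, 4, 6, 7}| = 4.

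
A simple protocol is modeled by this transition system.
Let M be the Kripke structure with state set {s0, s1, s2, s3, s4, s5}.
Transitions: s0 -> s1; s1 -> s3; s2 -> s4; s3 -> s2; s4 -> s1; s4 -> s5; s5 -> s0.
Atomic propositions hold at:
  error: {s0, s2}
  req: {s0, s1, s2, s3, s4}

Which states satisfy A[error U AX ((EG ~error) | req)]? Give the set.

Sat(~error) = {s1, s3, s4, s5}
EG ~error: greatest fixpoint, start Z0 = {s1, s3, s4, s5}, keep only states in Sat with some successor in Z. Z1 = {s1, s4}; Z2 = {s4}; Z3 = ∅; fixed.
Sat(EG ~error) = ∅
Sat((EG ~error) | req) = {s0, s1, s2, s3, s4}
Sat(AX ((EG ~error) | req)) = {s : every successor in {s0, s1, s2, s3, s4}} = {s0, s1, s2, s3, s5}
A[error U AX ((EG ~error) | req)]: least fixpoint, start Z0 = Sat(AX ((EG ~error) | req)) = {s0, s1, s2, s3, s5}, add states in Sat(error) with every successor in Z. Already a fixed point.
Sat(A[error U AX ((EG ~error) | req)]) = {s0, s1, s2, s3, s5}

{s0, s1, s2, s3, s5}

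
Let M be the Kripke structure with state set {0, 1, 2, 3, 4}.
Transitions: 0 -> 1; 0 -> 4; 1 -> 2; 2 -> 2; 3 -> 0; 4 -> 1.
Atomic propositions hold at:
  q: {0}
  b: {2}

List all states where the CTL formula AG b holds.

{2}

AG b: greatest fixpoint, start Z0 = {2}, keep only states in Sat with every successor in Z. Already a fixed point.
Sat(AG b) = {2}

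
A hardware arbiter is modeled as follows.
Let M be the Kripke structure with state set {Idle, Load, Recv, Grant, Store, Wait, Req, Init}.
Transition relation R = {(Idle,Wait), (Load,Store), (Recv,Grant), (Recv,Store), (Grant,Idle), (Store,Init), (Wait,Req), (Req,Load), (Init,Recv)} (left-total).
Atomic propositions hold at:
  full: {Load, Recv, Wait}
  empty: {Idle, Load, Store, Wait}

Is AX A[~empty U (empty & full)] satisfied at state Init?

No

Sat(~empty) = {Recv, Grant, Req, Init}
Sat(empty & full) = {Load, Wait}
A[~empty U (empty & full)]: least fixpoint, start Z0 = Sat((empty & full)) = {Load, Wait}, add states in Sat(~empty) with every successor in Z. Z1 = {Load, Wait, Req}; fixed.
Sat(A[~empty U (empty & full)]) = {Load, Wait, Req}
Sat(AX A[~empty U (empty & full)]) = {s : every successor in {Load, Wait, Req}} = {Idle, Wait, Req}
Init ∉ Sat(AX A[~empty U (empty & full)]) = {Idle, Wait, Req}, so the formula does not hold at Init.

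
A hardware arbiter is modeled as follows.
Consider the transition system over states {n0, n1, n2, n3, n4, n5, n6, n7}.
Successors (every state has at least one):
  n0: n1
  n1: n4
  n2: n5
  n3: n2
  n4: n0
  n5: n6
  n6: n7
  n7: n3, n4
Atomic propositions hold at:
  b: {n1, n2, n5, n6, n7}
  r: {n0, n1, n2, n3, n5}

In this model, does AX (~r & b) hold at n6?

Sat(~r) = {n4, n6, n7}
Sat(~r & b) = {n6, n7}
Sat(AX (~r & b)) = {s : every successor in {n6, n7}} = {n5, n6}
n6 ∈ Sat(AX (~r & b)) = {n5, n6}, so the formula holds at n6.

Yes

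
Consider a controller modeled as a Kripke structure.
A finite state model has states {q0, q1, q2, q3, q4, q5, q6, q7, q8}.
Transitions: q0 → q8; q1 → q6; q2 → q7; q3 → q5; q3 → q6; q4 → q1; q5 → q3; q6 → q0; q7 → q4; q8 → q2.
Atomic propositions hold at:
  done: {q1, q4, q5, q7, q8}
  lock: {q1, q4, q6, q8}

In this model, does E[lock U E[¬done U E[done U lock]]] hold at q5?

Sat(¬done) = {q0, q2, q3, q6}
E[done U lock]: least fixpoint, start Z0 = Sat(lock) = {q1, q4, q6, q8}, add states in Sat(done) with some successor in Z. Z1 = {q1, q4, q6, q7, q8}; fixed.
Sat(E[done U lock]) = {q1, q4, q6, q7, q8}
E[¬done U E[done U lock]]: least fixpoint, start Z0 = Sat(E[done U lock]) = {q1, q4, q6, q7, q8}, add states in Sat(¬done) with some successor in Z. Z1 = {q0, q1, q2, q3, q4, q6, q7, q8}; fixed.
Sat(E[¬done U E[done U lock]]) = {q0, q1, q2, q3, q4, q6, q7, q8}
E[lock U E[¬done U E[done U lock]]]: least fixpoint, start Z0 = Sat(E[¬done U E[done U lock]]) = {q0, q1, q2, q3, q4, q6, q7, q8}, add states in Sat(lock) with some successor in Z. Already a fixed point.
Sat(E[lock U E[¬done U E[done U lock]]]) = {q0, q1, q2, q3, q4, q6, q7, q8}
q5 ∉ Sat(E[lock U E[¬done U E[done U lock]]]) = {q0, q1, q2, q3, q4, q6, q7, q8}, so the formula does not hold at q5.

No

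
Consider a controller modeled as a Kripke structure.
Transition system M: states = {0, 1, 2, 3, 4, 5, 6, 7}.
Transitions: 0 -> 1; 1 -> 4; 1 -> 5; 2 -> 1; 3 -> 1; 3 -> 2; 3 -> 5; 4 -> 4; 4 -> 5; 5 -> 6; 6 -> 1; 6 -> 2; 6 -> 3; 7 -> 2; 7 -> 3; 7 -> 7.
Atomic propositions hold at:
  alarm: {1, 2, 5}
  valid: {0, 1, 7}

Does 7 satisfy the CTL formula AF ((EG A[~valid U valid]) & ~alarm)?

Sat(~valid) = {2, 3, 4, 5, 6}
A[~valid U valid]: least fixpoint, start Z0 = Sat(valid) = {0, 1, 7}, add states in Sat(~valid) with every successor in Z. Z1 = {0, 1, 2, 7}; fixed.
Sat(A[~valid U valid]) = {0, 1, 2, 7}
EG A[~valid U valid]: greatest fixpoint, start Z0 = {0, 1, 2, 7}, keep only states in Sat with some successor in Z. Z1 = {0, 2, 7}; Z2 = {7}; fixed.
Sat(EG A[~valid U valid]) = {7}
Sat(~alarm) = {0, 3, 4, 6, 7}
Sat((EG A[~valid U valid]) & ~alarm) = {7}
AF ((EG A[~valid U valid]) & ~alarm): least fixpoint, start Z0 = {7}, add states with every successor in Z. Already a fixed point.
Sat(AF ((EG A[~valid U valid]) & ~alarm)) = {7}
7 ∈ Sat(AF ((EG A[~valid U valid]) & ~alarm)) = {7}, so the formula holds at 7.

Yes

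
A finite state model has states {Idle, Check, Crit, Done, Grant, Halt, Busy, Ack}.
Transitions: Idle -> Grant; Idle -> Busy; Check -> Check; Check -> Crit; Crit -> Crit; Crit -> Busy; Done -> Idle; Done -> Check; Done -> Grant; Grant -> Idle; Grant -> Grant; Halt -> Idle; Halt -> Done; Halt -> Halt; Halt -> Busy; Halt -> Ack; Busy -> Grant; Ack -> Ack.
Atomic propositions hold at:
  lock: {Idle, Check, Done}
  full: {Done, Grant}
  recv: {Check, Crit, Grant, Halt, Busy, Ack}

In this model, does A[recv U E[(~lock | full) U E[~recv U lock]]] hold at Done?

Sat(~lock) = {Crit, Grant, Halt, Busy, Ack}
Sat(~lock | full) = {Crit, Done, Grant, Halt, Busy, Ack}
Sat(~recv) = {Idle, Done}
E[~recv U lock]: least fixpoint, start Z0 = Sat(lock) = {Idle, Check, Done}, add states in Sat(~recv) with some successor in Z. Already a fixed point.
Sat(E[~recv U lock]) = {Idle, Check, Done}
E[(~lock | full) U E[~recv U lock]]: least fixpoint, start Z0 = Sat(E[~recv U lock]) = {Idle, Check, Done}, add states in Sat(~lock | full) with some successor in Z. Z1 = {Idle, Check, Done, Grant, Halt}; Z2 = {Idle, Check, Done, Grant, Halt, Busy}; Z3 = {Idle, Check, Crit, Done, Grant, Halt, Busy}; fixed.
Sat(E[(~lock | full) U E[~recv U lock]]) = {Idle, Check, Crit, Done, Grant, Halt, Busy}
A[recv U E[(~lock | full) U E[~recv U lock]]]: least fixpoint, start Z0 = Sat(E[(~lock | full) U E[~recv U lock]]) = {Idle, Check, Crit, Done, Grant, Halt, Busy}, add states in Sat(recv) with every successor in Z. Already a fixed point.
Sat(A[recv U E[(~lock | full) U E[~recv U lock]]]) = {Idle, Check, Crit, Done, Grant, Halt, Busy}
Done ∈ Sat(A[recv U E[(~lock | full) U E[~recv U lock]]]) = {Idle, Check, Crit, Done, Grant, Halt, Busy}, so the formula holds at Done.

Yes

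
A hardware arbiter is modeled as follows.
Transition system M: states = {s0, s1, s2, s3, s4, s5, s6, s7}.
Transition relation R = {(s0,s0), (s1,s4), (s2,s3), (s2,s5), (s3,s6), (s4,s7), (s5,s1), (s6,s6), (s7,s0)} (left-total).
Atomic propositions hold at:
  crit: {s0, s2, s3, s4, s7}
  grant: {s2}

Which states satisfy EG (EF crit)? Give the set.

EF crit: least fixpoint, start Z0 = {s0, s2, s3, s4, s7}, add states with some successor in Z. Z1 = {s0, s1, s2, s3, s4, s7}; Z2 = {s0, s1, s2, s3, s4, s5, s7}; fixed.
Sat(EF crit) = {s0, s1, s2, s3, s4, s5, s7}
EG (EF crit): greatest fixpoint, start Z0 = {s0, s1, s2, s3, s4, s5, s7}, keep only states in Sat with some successor in Z. Z1 = {s0, s1, s2, s4, s5, s7}; fixed.
Sat(EG (EF crit)) = {s0, s1, s2, s4, s5, s7}

{s0, s1, s2, s4, s5, s7}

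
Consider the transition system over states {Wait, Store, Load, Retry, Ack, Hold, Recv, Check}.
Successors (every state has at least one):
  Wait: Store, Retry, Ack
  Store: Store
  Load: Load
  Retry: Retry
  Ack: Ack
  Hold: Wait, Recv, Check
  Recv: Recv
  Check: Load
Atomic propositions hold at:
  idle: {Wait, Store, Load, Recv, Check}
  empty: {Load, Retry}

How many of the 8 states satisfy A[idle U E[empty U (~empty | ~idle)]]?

7

Sat(~empty) = {Wait, Store, Ack, Hold, Recv, Check}
Sat(~idle) = {Retry, Ack, Hold}
Sat(~empty | ~idle) = {Wait, Store, Retry, Ack, Hold, Recv, Check}
E[empty U (~empty | ~idle)]: least fixpoint, start Z0 = Sat((~empty | ~idle)) = {Wait, Store, Retry, Ack, Hold, Recv, Check}, add states in Sat(empty) with some successor in Z. Already a fixed point.
Sat(E[empty U (~empty | ~idle)]) = {Wait, Store, Retry, Ack, Hold, Recv, Check}
A[idle U E[empty U (~empty | ~idle)]]: least fixpoint, start Z0 = Sat(E[empty U (~empty | ~idle)]) = {Wait, Store, Retry, Ack, Hold, Recv, Check}, add states in Sat(idle) with every successor in Z. Already a fixed point.
Sat(A[idle U E[empty U (~empty | ~idle)]]) = {Wait, Store, Retry, Ack, Hold, Recv, Check}
|Sat(A[idle U E[empty U (~empty | ~idle)]])| = |{Wait, Store, Retry, Ack, Hold, Recv, Check}| = 7.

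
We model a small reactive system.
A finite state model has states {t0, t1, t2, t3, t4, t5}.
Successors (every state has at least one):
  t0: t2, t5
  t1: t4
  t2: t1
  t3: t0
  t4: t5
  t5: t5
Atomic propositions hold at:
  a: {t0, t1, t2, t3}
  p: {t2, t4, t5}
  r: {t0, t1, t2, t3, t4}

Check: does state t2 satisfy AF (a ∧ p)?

Sat(a ∧ p) = {t2}
AF (a ∧ p): least fixpoint, start Z0 = {t2}, add states with every successor in Z. Already a fixed point.
Sat(AF (a ∧ p)) = {t2}
t2 ∈ Sat(AF (a ∧ p)) = {t2}, so the formula holds at t2.

Yes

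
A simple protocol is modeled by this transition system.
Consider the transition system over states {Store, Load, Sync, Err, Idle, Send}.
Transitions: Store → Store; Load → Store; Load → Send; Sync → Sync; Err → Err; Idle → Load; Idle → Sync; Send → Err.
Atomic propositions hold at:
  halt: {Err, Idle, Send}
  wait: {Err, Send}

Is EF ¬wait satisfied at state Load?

Yes

Sat(¬wait) = {Store, Load, Sync, Idle}
EF ¬wait: least fixpoint, start Z0 = {Store, Load, Sync, Idle}, add states with some successor in Z. Already a fixed point.
Sat(EF ¬wait) = {Store, Load, Sync, Idle}
Load ∈ Sat(EF ¬wait) = {Store, Load, Sync, Idle}, so the formula holds at Load.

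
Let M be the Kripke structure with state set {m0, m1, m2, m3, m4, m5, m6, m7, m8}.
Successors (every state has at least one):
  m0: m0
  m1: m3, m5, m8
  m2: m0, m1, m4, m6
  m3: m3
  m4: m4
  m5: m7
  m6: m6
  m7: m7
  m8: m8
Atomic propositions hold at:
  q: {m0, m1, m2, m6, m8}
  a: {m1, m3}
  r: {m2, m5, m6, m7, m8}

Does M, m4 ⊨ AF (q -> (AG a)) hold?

Yes

AG a: greatest fixpoint, start Z0 = {m1, m3}, keep only states in Sat with every successor in Z. Z1 = {m3}; fixed.
Sat(AG a) = {m3}
Sat(q -> (AG a)) = {m3, m4, m5, m7}
AF (q -> (AG a)): least fixpoint, start Z0 = {m3, m4, m5, m7}, add states with every successor in Z. Already a fixed point.
Sat(AF (q -> (AG a))) = {m3, m4, m5, m7}
m4 ∈ Sat(AF (q -> (AG a))) = {m3, m4, m5, m7}, so the formula holds at m4.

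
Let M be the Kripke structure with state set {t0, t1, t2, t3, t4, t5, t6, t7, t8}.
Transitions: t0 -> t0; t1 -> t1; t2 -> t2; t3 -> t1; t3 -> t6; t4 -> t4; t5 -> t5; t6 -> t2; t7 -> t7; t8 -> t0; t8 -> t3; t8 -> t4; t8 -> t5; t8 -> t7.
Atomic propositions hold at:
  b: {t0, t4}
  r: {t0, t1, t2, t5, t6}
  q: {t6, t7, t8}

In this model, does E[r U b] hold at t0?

Yes

E[r U b]: least fixpoint, start Z0 = Sat(b) = {t0, t4}, add states in Sat(r) with some successor in Z. Already a fixed point.
Sat(E[r U b]) = {t0, t4}
t0 ∈ Sat(E[r U b]) = {t0, t4}, so the formula holds at t0.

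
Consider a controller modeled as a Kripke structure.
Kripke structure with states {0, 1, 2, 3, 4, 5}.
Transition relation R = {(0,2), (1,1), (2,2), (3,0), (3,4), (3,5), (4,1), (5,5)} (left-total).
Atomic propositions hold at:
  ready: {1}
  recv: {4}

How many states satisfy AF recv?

AF recv: least fixpoint, start Z0 = {4}, add states with every successor in Z. Already a fixed point.
Sat(AF recv) = {4}
|Sat(AF recv)| = |{4}| = 1.

1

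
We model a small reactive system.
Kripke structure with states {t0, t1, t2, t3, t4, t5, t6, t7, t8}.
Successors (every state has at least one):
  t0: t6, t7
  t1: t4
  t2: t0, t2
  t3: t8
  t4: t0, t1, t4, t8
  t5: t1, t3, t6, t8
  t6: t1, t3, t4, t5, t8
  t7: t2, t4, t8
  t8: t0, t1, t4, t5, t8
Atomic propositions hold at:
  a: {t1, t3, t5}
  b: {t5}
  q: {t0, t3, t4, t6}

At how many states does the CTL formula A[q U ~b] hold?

Sat(~b) = {t0, t1, t2, t3, t4, t6, t7, t8}
A[q U ~b]: least fixpoint, start Z0 = Sat(~b) = {t0, t1, t2, t3, t4, t6, t7, t8}, add states in Sat(q) with every successor in Z. Already a fixed point.
Sat(A[q U ~b]) = {t0, t1, t2, t3, t4, t6, t7, t8}
|Sat(A[q U ~b])| = |{t0, t1, t2, t3, t4, t6, t7, t8}| = 8.

8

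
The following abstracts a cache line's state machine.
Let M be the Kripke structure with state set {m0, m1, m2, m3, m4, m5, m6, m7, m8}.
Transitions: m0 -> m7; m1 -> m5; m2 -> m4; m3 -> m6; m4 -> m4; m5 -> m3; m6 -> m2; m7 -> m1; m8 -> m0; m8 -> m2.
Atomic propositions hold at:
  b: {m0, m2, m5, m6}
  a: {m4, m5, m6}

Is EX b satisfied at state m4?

Sat(EX b) = {s : some successor in {m0, m2, m5, m6}} = {m1, m3, m6, m8}
m4 ∉ Sat(EX b) = {m1, m3, m6, m8}, so the formula does not hold at m4.

No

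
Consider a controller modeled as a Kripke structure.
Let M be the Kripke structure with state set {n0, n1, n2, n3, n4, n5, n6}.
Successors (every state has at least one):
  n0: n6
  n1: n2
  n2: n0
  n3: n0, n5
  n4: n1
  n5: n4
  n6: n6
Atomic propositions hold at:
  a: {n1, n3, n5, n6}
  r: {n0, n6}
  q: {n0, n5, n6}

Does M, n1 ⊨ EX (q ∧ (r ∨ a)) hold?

Sat(r ∨ a) = {n0, n1, n3, n5, n6}
Sat(q ∧ (r ∨ a)) = {n0, n5, n6}
Sat(EX (q ∧ (r ∨ a))) = {s : some successor in {n0, n5, n6}} = {n0, n2, n3, n6}
n1 ∉ Sat(EX (q ∧ (r ∨ a))) = {n0, n2, n3, n6}, so the formula does not hold at n1.

No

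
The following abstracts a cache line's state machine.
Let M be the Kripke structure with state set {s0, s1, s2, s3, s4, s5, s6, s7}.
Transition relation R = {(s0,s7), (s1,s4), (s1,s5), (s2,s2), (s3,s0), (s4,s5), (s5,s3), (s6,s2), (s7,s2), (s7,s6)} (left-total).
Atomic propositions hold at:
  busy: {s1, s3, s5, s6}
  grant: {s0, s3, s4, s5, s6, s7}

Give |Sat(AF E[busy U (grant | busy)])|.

7

Sat(grant | busy) = {s0, s1, s3, s4, s5, s6, s7}
E[busy U (grant | busy)]: least fixpoint, start Z0 = Sat((grant | busy)) = {s0, s1, s3, s4, s5, s6, s7}, add states in Sat(busy) with some successor in Z. Already a fixed point.
Sat(E[busy U (grant | busy)]) = {s0, s1, s3, s4, s5, s6, s7}
AF E[busy U (grant | busy)]: least fixpoint, start Z0 = {s0, s1, s3, s4, s5, s6, s7}, add states with every successor in Z. Already a fixed point.
Sat(AF E[busy U (grant | busy)]) = {s0, s1, s3, s4, s5, s6, s7}
|Sat(AF E[busy U (grant | busy)])| = |{s0, s1, s3, s4, s5, s6, s7}| = 7.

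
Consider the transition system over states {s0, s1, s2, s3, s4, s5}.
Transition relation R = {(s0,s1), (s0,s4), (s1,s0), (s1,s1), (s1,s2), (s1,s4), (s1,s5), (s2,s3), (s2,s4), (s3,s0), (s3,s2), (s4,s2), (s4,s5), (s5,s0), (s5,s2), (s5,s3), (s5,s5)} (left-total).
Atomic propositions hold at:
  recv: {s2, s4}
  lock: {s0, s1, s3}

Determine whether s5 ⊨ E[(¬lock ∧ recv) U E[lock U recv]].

No

Sat(¬lock) = {s2, s4, s5}
Sat(¬lock ∧ recv) = {s2, s4}
E[lock U recv]: least fixpoint, start Z0 = Sat(recv) = {s2, s4}, add states in Sat(lock) with some successor in Z. Z1 = {s0, s1, s2, s3, s4}; fixed.
Sat(E[lock U recv]) = {s0, s1, s2, s3, s4}
E[(¬lock ∧ recv) U E[lock U recv]]: least fixpoint, start Z0 = Sat(E[lock U recv]) = {s0, s1, s2, s3, s4}, add states in Sat(¬lock ∧ recv) with some successor in Z. Already a fixed point.
Sat(E[(¬lock ∧ recv) U E[lock U recv]]) = {s0, s1, s2, s3, s4}
s5 ∉ Sat(E[(¬lock ∧ recv) U E[lock U recv]]) = {s0, s1, s2, s3, s4}, so the formula does not hold at s5.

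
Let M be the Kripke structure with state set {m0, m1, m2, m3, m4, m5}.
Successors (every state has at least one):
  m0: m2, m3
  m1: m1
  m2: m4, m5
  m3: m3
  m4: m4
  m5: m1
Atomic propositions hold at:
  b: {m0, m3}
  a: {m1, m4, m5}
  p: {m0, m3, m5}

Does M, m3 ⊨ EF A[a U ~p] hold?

Sat(~p) = {m1, m2, m4}
A[a U ~p]: least fixpoint, start Z0 = Sat(~p) = {m1, m2, m4}, add states in Sat(a) with every successor in Z. Z1 = {m1, m2, m4, m5}; fixed.
Sat(A[a U ~p]) = {m1, m2, m4, m5}
EF A[a U ~p]: least fixpoint, start Z0 = {m1, m2, m4, m5}, add states with some successor in Z. Z1 = {m0, m1, m2, m4, m5}; fixed.
Sat(EF A[a U ~p]) = {m0, m1, m2, m4, m5}
m3 ∉ Sat(EF A[a U ~p]) = {m0, m1, m2, m4, m5}, so the formula does not hold at m3.

No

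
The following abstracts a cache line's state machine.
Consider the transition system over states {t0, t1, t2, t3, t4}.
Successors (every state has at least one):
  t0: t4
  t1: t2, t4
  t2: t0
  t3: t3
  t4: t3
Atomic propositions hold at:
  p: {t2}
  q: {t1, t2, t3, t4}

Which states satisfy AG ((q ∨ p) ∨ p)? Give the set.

{t3, t4}

Sat(q ∨ p) = {t1, t2, t3, t4}
Sat((q ∨ p) ∨ p) = {t1, t2, t3, t4}
AG ((q ∨ p) ∨ p): greatest fixpoint, start Z0 = {t1, t2, t3, t4}, keep only states in Sat with every successor in Z. Z1 = {t1, t3, t4}; Z2 = {t3, t4}; fixed.
Sat(AG ((q ∨ p) ∨ p)) = {t3, t4}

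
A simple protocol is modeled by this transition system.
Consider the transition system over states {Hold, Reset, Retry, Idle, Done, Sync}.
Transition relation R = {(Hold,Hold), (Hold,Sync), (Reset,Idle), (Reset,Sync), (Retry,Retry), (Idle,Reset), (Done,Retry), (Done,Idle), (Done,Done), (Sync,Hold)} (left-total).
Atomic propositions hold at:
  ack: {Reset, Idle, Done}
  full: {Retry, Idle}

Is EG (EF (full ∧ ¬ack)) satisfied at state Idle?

Sat(¬ack) = {Hold, Retry, Sync}
Sat(full ∧ ¬ack) = {Retry}
EF (full ∧ ¬ack): least fixpoint, start Z0 = {Retry}, add states with some successor in Z. Z1 = {Retry, Done}; fixed.
Sat(EF (full ∧ ¬ack)) = {Retry, Done}
EG (EF (full ∧ ¬ack)): greatest fixpoint, start Z0 = {Retry, Done}, keep only states in Sat with some successor in Z. Already a fixed point.
Sat(EG (EF (full ∧ ¬ack))) = {Retry, Done}
Idle ∉ Sat(EG (EF (full ∧ ¬ack))) = {Retry, Done}, so the formula does not hold at Idle.

No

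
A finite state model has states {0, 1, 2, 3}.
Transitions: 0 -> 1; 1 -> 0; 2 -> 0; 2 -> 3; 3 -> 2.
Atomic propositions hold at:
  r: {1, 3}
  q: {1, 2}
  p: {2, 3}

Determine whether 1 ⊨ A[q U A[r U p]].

A[r U p]: least fixpoint, start Z0 = Sat(p) = {2, 3}, add states in Sat(r) with every successor in Z. Already a fixed point.
Sat(A[r U p]) = {2, 3}
A[q U A[r U p]]: least fixpoint, start Z0 = Sat(A[r U p]) = {2, 3}, add states in Sat(q) with every successor in Z. Already a fixed point.
Sat(A[q U A[r U p]]) = {2, 3}
1 ∉ Sat(A[q U A[r U p]]) = {2, 3}, so the formula does not hold at 1.

No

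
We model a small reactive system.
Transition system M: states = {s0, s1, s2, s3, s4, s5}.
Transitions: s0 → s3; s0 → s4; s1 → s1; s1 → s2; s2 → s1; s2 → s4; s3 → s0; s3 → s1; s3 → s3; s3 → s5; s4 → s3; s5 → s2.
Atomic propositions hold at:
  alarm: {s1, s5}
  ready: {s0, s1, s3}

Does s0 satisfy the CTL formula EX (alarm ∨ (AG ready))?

No

AG ready: greatest fixpoint, start Z0 = {s0, s1, s3}, keep only states in Sat with every successor in Z. Z1 = ∅; fixed.
Sat(AG ready) = ∅
Sat(alarm ∨ (AG ready)) = {s1, s5}
Sat(EX (alarm ∨ (AG ready))) = {s : some successor in {s1, s5}} = {s1, s2, s3}
s0 ∉ Sat(EX (alarm ∨ (AG ready))) = {s1, s2, s3}, so the formula does not hold at s0.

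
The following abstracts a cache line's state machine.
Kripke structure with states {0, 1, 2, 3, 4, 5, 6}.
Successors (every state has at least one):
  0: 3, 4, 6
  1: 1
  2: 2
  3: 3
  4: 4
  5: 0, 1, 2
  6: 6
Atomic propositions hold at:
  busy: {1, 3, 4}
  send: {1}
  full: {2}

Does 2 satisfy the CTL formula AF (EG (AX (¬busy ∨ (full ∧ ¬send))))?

Sat(¬busy) = {0, 2, 5, 6}
Sat(¬send) = {0, 2, 3, 4, 5, 6}
Sat(full ∧ ¬send) = {2}
Sat(¬busy ∨ (full ∧ ¬send)) = {0, 2, 5, 6}
Sat(AX (¬busy ∨ (full ∧ ¬send))) = {s : every successor in {0, 2, 5, 6}} = {2, 6}
EG (AX (¬busy ∨ (full ∧ ¬send))): greatest fixpoint, start Z0 = {2, 6}, keep only states in Sat with some successor in Z. Already a fixed point.
Sat(EG (AX (¬busy ∨ (full ∧ ¬send)))) = {2, 6}
AF (EG (AX (¬busy ∨ (full ∧ ¬send)))): least fixpoint, start Z0 = {2, 6}, add states with every successor in Z. Already a fixed point.
Sat(AF (EG (AX (¬busy ∨ (full ∧ ¬send))))) = {2, 6}
2 ∈ Sat(AF (EG (AX (¬busy ∨ (full ∧ ¬send))))) = {2, 6}, so the formula holds at 2.

Yes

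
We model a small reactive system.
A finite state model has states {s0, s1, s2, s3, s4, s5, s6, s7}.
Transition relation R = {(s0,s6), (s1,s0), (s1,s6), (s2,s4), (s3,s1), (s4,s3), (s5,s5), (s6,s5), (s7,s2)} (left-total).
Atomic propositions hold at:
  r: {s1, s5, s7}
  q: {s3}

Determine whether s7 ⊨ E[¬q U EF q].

Yes

Sat(¬q) = {s0, s1, s2, s4, s5, s6, s7}
EF q: least fixpoint, start Z0 = {s3}, add states with some successor in Z. Z1 = {s3, s4}; Z2 = {s2, s3, s4}; Z3 = {s2, s3, s4, s7}; fixed.
Sat(EF q) = {s2, s3, s4, s7}
E[¬q U EF q]: least fixpoint, start Z0 = Sat(EF q) = {s2, s3, s4, s7}, add states in Sat(¬q) with some successor in Z. Already a fixed point.
Sat(E[¬q U EF q]) = {s2, s3, s4, s7}
s7 ∈ Sat(E[¬q U EF q]) = {s2, s3, s4, s7}, so the formula holds at s7.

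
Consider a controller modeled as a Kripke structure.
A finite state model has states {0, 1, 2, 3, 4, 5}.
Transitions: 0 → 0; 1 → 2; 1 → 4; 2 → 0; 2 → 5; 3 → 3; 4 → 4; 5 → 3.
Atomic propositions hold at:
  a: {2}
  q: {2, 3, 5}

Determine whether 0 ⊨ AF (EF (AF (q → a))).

Sat(q → a) = {0, 1, 2, 4}
AF (q → a): least fixpoint, start Z0 = {0, 1, 2, 4}, add states with every successor in Z. Already a fixed point.
Sat(AF (q → a)) = {0, 1, 2, 4}
EF (AF (q → a)): least fixpoint, start Z0 = {0, 1, 2, 4}, add states with some successor in Z. Already a fixed point.
Sat(EF (AF (q → a))) = {0, 1, 2, 4}
AF (EF (AF (q → a))): least fixpoint, start Z0 = {0, 1, 2, 4}, add states with every successor in Z. Already a fixed point.
Sat(AF (EF (AF (q → a)))) = {0, 1, 2, 4}
0 ∈ Sat(AF (EF (AF (q → a)))) = {0, 1, 2, 4}, so the formula holds at 0.

Yes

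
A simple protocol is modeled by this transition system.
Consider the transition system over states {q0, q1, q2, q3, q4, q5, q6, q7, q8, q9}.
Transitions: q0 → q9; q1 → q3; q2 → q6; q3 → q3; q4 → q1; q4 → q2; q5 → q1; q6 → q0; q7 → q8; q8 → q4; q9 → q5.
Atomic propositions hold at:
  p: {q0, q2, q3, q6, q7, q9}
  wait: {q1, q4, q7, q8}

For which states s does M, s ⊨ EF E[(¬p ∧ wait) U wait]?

Sat(¬p) = {q1, q4, q5, q8}
Sat(¬p ∧ wait) = {q1, q4, q8}
E[(¬p ∧ wait) U wait]: least fixpoint, start Z0 = Sat(wait) = {q1, q4, q7, q8}, add states in Sat(¬p ∧ wait) with some successor in Z. Already a fixed point.
Sat(E[(¬p ∧ wait) U wait]) = {q1, q4, q7, q8}
EF E[(¬p ∧ wait) U wait]: least fixpoint, start Z0 = {q1, q4, q7, q8}, add states with some successor in Z. Z1 = {q1, q4, q5, q7, q8}; Z2 = {q1, q4, q5, q7, q8, q9}; Z3 = {q0, q1, q4, q5, q7, q8, q9}; Z4 = {q0, q1, q4, q5, q6, q7, q8, q9}; Z5 = {q0, q1, q2, q4, q5, q6, q7, q8, q9}; fixed.
Sat(EF E[(¬p ∧ wait) U wait]) = {q0, q1, q2, q4, q5, q6, q7, q8, q9}

{q0, q1, q2, q4, q5, q6, q7, q8, q9}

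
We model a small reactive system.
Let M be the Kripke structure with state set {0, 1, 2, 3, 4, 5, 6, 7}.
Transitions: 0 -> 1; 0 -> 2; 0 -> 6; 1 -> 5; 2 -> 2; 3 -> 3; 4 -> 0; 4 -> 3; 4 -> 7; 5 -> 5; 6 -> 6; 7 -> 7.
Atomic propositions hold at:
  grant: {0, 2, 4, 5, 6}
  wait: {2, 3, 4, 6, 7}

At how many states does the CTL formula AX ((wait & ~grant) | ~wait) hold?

5

Sat(~grant) = {1, 3, 7}
Sat(wait & ~grant) = {3, 7}
Sat(~wait) = {0, 1, 5}
Sat((wait & ~grant) | ~wait) = {0, 1, 3, 5, 7}
Sat(AX ((wait & ~grant) | ~wait)) = {s : every successor in {0, 1, 3, 5, 7}} = {1, 3, 4, 5, 7}
|Sat(AX ((wait & ~grant) | ~wait))| = |{1, 3, 4, 5, 7}| = 5.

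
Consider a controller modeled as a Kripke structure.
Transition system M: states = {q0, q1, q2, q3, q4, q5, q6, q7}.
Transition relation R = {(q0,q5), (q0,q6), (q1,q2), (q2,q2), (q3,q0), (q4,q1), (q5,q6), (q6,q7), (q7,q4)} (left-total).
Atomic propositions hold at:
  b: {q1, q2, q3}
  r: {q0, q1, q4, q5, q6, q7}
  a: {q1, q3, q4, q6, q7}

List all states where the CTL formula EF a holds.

EF a: least fixpoint, start Z0 = {q1, q3, q4, q6, q7}, add states with some successor in Z. Z1 = {q0, q1, q3, q4, q5, q6, q7}; fixed.
Sat(EF a) = {q0, q1, q3, q4, q5, q6, q7}

{q0, q1, q3, q4, q5, q6, q7}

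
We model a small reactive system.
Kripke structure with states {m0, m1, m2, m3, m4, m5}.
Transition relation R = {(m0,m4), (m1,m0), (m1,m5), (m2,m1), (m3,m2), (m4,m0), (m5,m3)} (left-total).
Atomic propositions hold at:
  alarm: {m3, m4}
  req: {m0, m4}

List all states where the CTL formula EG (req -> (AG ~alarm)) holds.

{m1, m2, m3, m5}

Sat(~alarm) = {m0, m1, m2, m5}
AG ~alarm: greatest fixpoint, start Z0 = {m0, m1, m2, m5}, keep only states in Sat with every successor in Z. Z1 = {m1, m2}; Z2 = {m2}; Z3 = ∅; fixed.
Sat(AG ~alarm) = ∅
Sat(req -> (AG ~alarm)) = {m1, m2, m3, m5}
EG (req -> (AG ~alarm)): greatest fixpoint, start Z0 = {m1, m2, m3, m5}, keep only states in Sat with some successor in Z. Already a fixed point.
Sat(EG (req -> (AG ~alarm))) = {m1, m2, m3, m5}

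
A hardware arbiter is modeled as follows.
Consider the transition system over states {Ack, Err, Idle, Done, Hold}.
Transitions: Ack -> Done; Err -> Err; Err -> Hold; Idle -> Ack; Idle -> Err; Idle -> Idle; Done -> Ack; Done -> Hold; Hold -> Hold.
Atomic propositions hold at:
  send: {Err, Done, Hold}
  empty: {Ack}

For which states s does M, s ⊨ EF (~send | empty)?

{Ack, Idle, Done}

Sat(~send) = {Ack, Idle}
Sat(~send | empty) = {Ack, Idle}
EF (~send | empty): least fixpoint, start Z0 = {Ack, Idle}, add states with some successor in Z. Z1 = {Ack, Idle, Done}; fixed.
Sat(EF (~send | empty)) = {Ack, Idle, Done}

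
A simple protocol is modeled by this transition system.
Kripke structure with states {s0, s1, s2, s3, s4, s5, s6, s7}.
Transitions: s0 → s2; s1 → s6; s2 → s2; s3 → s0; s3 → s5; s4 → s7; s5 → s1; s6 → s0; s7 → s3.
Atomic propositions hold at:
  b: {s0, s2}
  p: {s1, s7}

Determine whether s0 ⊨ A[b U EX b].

Sat(EX b) = {s : some successor in {s0, s2}} = {s0, s2, s3, s6}
A[b U EX b]: least fixpoint, start Z0 = Sat(EX b) = {s0, s2, s3, s6}, add states in Sat(b) with every successor in Z. Already a fixed point.
Sat(A[b U EX b]) = {s0, s2, s3, s6}
s0 ∈ Sat(A[b U EX b]) = {s0, s2, s3, s6}, so the formula holds at s0.

Yes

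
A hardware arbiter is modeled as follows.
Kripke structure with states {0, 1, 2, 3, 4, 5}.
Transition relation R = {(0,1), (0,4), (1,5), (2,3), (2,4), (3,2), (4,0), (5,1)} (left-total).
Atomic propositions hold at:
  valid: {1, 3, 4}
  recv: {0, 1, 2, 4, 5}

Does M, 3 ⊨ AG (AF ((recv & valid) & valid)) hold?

Sat(recv & valid) = {1, 4}
Sat((recv & valid) & valid) = {1, 4}
AF ((recv & valid) & valid): least fixpoint, start Z0 = {1, 4}, add states with every successor in Z. Z1 = {0, 1, 4, 5}; fixed.
Sat(AF ((recv & valid) & valid)) = {0, 1, 4, 5}
AG (AF ((recv & valid) & valid)): greatest fixpoint, start Z0 = {0, 1, 4, 5}, keep only states in Sat with every successor in Z. Already a fixed point.
Sat(AG (AF ((recv & valid) & valid))) = {0, 1, 4, 5}
3 ∉ Sat(AG (AF ((recv & valid) & valid))) = {0, 1, 4, 5}, so the formula does not hold at 3.

No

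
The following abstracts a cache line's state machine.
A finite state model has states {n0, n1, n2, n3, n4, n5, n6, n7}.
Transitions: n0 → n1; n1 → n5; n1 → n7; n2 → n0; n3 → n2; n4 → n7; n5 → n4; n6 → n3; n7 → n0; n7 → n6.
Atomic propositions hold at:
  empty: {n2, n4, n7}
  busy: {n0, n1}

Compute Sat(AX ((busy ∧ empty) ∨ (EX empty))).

Sat(busy ∧ empty) = ∅
Sat(EX empty) = {s : some successor in {n2, n4, n7}} = {n1, n3, n4, n5}
Sat((busy ∧ empty) ∨ (EX empty)) = {n1, n3, n4, n5}
Sat(AX ((busy ∧ empty) ∨ (EX empty))) = {s : every successor in {n1, n3, n4, n5}} = {n0, n5, n6}

{n0, n5, n6}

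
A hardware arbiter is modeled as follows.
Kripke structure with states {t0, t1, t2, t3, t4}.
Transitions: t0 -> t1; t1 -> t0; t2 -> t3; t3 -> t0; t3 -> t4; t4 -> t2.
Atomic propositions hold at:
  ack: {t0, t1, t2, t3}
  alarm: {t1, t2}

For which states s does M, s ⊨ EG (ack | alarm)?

Sat(ack | alarm) = {t0, t1, t2, t3}
EG (ack | alarm): greatest fixpoint, start Z0 = {t0, t1, t2, t3}, keep only states in Sat with some successor in Z. Already a fixed point.
Sat(EG (ack | alarm)) = {t0, t1, t2, t3}

{t0, t1, t2, t3}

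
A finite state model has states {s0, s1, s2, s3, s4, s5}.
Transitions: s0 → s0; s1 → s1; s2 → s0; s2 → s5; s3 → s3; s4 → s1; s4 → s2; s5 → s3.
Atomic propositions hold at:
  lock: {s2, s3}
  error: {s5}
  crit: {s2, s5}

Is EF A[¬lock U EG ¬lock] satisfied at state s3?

Sat(¬lock) = {s0, s1, s4, s5}
EG ¬lock: greatest fixpoint, start Z0 = {s0, s1, s4, s5}, keep only states in Sat with some successor in Z. Z1 = {s0, s1, s4}; fixed.
Sat(EG ¬lock) = {s0, s1, s4}
A[¬lock U EG ¬lock]: least fixpoint, start Z0 = Sat(EG ¬lock) = {s0, s1, s4}, add states in Sat(¬lock) with every successor in Z. Already a fixed point.
Sat(A[¬lock U EG ¬lock]) = {s0, s1, s4}
EF A[¬lock U EG ¬lock]: least fixpoint, start Z0 = {s0, s1, s4}, add states with some successor in Z. Z1 = {s0, s1, s2, s4}; fixed.
Sat(EF A[¬lock U EG ¬lock]) = {s0, s1, s2, s4}
s3 ∉ Sat(EF A[¬lock U EG ¬lock]) = {s0, s1, s2, s4}, so the formula does not hold at s3.

No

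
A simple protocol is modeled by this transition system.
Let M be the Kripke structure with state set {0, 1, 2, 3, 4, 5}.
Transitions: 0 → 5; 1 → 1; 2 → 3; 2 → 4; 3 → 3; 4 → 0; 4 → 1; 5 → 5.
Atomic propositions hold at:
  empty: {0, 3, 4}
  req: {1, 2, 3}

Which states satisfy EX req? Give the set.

{1, 2, 3, 4}

Sat(EX req) = {s : some successor in {1, 2, 3}} = {1, 2, 3, 4}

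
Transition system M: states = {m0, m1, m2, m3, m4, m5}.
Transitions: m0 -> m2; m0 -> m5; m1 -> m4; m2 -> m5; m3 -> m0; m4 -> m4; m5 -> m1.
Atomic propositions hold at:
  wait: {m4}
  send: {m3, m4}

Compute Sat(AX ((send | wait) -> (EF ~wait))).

Sat(send | wait) = {m3, m4}
Sat(~wait) = {m0, m1, m2, m3, m5}
EF ~wait: least fixpoint, start Z0 = {m0, m1, m2, m3, m5}, add states with some successor in Z. Already a fixed point.
Sat(EF ~wait) = {m0, m1, m2, m3, m5}
Sat((send | wait) -> (EF ~wait)) = {m0, m1, m2, m3, m5}
Sat(AX ((send | wait) -> (EF ~wait))) = {s : every successor in {m0, m1, m2, m3, m5}} = {m0, m2, m3, m5}

{m0, m2, m3, m5}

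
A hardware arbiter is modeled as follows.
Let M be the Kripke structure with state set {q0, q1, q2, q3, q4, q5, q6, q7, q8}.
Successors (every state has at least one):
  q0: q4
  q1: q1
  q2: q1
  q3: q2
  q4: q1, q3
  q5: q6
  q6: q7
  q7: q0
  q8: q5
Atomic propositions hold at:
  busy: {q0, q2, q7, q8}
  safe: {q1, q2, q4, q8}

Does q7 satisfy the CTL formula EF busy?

EF busy: least fixpoint, start Z0 = {q0, q2, q7, q8}, add states with some successor in Z. Z1 = {q0, q2, q3, q6, q7, q8}; Z2 = {q0, q2, q3, q4, q5, q6, q7, q8}; fixed.
Sat(EF busy) = {q0, q2, q3, q4, q5, q6, q7, q8}
q7 ∈ Sat(EF busy) = {q0, q2, q3, q4, q5, q6, q7, q8}, so the formula holds at q7.

Yes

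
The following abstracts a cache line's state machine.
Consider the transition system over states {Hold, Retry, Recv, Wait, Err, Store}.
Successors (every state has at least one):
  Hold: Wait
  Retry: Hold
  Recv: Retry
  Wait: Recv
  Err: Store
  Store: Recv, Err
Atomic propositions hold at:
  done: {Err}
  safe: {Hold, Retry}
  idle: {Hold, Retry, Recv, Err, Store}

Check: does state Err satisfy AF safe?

AF safe: least fixpoint, start Z0 = {Hold, Retry}, add states with every successor in Z. Z1 = {Hold, Retry, Recv}; Z2 = {Hold, Retry, Recv, Wait}; fixed.
Sat(AF safe) = {Hold, Retry, Recv, Wait}
Err ∉ Sat(AF safe) = {Hold, Retry, Recv, Wait}, so the formula does not hold at Err.

No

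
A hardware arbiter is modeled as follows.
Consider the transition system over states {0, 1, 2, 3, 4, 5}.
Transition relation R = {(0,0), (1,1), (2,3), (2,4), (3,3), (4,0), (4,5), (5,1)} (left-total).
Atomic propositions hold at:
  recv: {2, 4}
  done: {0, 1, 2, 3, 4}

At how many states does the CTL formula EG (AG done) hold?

3

AG done: greatest fixpoint, start Z0 = {0, 1, 2, 3, 4}, keep only states in Sat with every successor in Z. Z1 = {0, 1, 2, 3}; Z2 = {0, 1, 3}; fixed.
Sat(AG done) = {0, 1, 3}
EG (AG done): greatest fixpoint, start Z0 = {0, 1, 3}, keep only states in Sat with some successor in Z. Already a fixed point.
Sat(EG (AG done)) = {0, 1, 3}
|Sat(EG (AG done))| = |{0, 1, 3}| = 3.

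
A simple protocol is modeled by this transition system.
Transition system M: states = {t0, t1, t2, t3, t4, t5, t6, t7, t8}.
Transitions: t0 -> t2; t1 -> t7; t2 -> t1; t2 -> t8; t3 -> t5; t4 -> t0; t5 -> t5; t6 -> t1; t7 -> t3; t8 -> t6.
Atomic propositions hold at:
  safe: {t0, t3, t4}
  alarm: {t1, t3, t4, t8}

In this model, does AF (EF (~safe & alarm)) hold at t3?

Sat(~safe) = {t1, t2, t5, t6, t7, t8}
Sat(~safe & alarm) = {t1, t8}
EF (~safe & alarm): least fixpoint, start Z0 = {t1, t8}, add states with some successor in Z. Z1 = {t1, t2, t6, t8}; Z2 = {t0, t1, t2, t6, t8}; Z3 = {t0, t1, t2, t4, t6, t8}; fixed.
Sat(EF (~safe & alarm)) = {t0, t1, t2, t4, t6, t8}
AF (EF (~safe & alarm)): least fixpoint, start Z0 = {t0, t1, t2, t4, t6, t8}, add states with every successor in Z. Already a fixed point.
Sat(AF (EF (~safe & alarm))) = {t0, t1, t2, t4, t6, t8}
t3 ∉ Sat(AF (EF (~safe & alarm))) = {t0, t1, t2, t4, t6, t8}, so the formula does not hold at t3.

No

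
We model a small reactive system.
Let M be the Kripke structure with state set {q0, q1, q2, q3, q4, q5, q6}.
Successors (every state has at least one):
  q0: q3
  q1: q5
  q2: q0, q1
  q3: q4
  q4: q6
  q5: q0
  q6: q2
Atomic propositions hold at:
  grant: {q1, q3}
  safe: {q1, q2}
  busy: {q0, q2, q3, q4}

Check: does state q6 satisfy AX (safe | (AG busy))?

AG busy: greatest fixpoint, start Z0 = {q0, q2, q3, q4}, keep only states in Sat with every successor in Z. Z1 = {q0, q3}; Z2 = {q0}; Z3 = ∅; fixed.
Sat(AG busy) = ∅
Sat(safe | (AG busy)) = {q1, q2}
Sat(AX (safe | (AG busy))) = {s : every successor in {q1, q2}} = {q6}
q6 ∈ Sat(AX (safe | (AG busy))) = {q6}, so the formula holds at q6.

Yes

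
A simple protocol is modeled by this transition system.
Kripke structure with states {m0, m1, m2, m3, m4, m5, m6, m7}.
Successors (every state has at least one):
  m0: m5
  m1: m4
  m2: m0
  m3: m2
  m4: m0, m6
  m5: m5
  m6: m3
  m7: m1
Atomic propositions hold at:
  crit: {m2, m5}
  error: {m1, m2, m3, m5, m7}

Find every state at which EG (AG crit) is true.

AG crit: greatest fixpoint, start Z0 = {m2, m5}, keep only states in Sat with every successor in Z. Z1 = {m5}; fixed.
Sat(AG crit) = {m5}
EG (AG crit): greatest fixpoint, start Z0 = {m5}, keep only states in Sat with some successor in Z. Already a fixed point.
Sat(EG (AG crit)) = {m5}

{m5}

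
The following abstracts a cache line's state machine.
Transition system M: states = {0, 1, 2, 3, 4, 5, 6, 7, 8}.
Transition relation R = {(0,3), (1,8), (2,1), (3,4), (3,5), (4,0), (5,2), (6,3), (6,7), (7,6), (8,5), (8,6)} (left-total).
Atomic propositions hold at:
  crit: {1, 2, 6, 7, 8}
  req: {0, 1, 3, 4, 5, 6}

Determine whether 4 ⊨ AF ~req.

Sat(~req) = {2, 7, 8}
AF ~req: least fixpoint, start Z0 = {2, 7, 8}, add states with every successor in Z. Z1 = {1, 2, 5, 7, 8}; fixed.
Sat(AF ~req) = {1, 2, 5, 7, 8}
4 ∉ Sat(AF ~req) = {1, 2, 5, 7, 8}, so the formula does not hold at 4.

No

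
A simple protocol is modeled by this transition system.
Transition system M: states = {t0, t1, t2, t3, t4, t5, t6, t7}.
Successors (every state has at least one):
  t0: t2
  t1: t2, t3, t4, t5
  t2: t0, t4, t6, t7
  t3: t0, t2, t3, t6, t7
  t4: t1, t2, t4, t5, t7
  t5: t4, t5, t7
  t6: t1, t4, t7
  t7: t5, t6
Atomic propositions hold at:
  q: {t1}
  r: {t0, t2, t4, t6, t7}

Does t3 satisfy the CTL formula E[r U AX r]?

Sat(AX r) = {s : every successor in {t0, t2, t4, t6, t7}} = {t0, t2}
E[r U AX r]: least fixpoint, start Z0 = Sat(AX r) = {t0, t2}, add states in Sat(r) with some successor in Z. Z1 = {t0, t2, t4}; Z2 = {t0, t2, t4, t6}; Z3 = {t0, t2, t4, t6, t7}; fixed.
Sat(E[r U AX r]) = {t0, t2, t4, t6, t7}
t3 ∉ Sat(E[r U AX r]) = {t0, t2, t4, t6, t7}, so the formula does not hold at t3.

No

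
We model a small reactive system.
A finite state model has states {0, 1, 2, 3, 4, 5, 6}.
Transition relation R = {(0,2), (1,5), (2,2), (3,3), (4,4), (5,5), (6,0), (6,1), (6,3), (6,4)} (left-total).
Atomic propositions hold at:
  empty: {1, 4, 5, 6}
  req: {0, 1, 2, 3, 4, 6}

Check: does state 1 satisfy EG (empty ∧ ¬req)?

Sat(¬req) = {5}
Sat(empty ∧ ¬req) = {5}
EG (empty ∧ ¬req): greatest fixpoint, start Z0 = {5}, keep only states in Sat with some successor in Z. Already a fixed point.
Sat(EG (empty ∧ ¬req)) = {5}
1 ∉ Sat(EG (empty ∧ ¬req)) = {5}, so the formula does not hold at 1.

No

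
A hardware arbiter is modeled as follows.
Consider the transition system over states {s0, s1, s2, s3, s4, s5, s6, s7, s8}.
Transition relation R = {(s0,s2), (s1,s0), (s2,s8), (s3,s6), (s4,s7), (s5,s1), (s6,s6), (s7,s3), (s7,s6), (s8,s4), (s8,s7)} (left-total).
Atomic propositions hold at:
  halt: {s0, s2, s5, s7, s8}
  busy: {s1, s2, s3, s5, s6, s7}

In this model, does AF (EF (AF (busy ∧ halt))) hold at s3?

No

Sat(busy ∧ halt) = {s2, s5, s7}
AF (busy ∧ halt): least fixpoint, start Z0 = {s2, s5, s7}, add states with every successor in Z. Z1 = {s0, s2, s4, s5, s7}; Z2 = {s0, s1, s2, s4, s5, s7, s8}; fixed.
Sat(AF (busy ∧ halt)) = {s0, s1, s2, s4, s5, s7, s8}
EF (AF (busy ∧ halt)): least fixpoint, start Z0 = {s0, s1, s2, s4, s5, s7, s8}, add states with some successor in Z. Already a fixed point.
Sat(EF (AF (busy ∧ halt))) = {s0, s1, s2, s4, s5, s7, s8}
AF (EF (AF (busy ∧ halt))): least fixpoint, start Z0 = {s0, s1, s2, s4, s5, s7, s8}, add states with every successor in Z. Already a fixed point.
Sat(AF (EF (AF (busy ∧ halt)))) = {s0, s1, s2, s4, s5, s7, s8}
s3 ∉ Sat(AF (EF (AF (busy ∧ halt)))) = {s0, s1, s2, s4, s5, s7, s8}, so the formula does not hold at s3.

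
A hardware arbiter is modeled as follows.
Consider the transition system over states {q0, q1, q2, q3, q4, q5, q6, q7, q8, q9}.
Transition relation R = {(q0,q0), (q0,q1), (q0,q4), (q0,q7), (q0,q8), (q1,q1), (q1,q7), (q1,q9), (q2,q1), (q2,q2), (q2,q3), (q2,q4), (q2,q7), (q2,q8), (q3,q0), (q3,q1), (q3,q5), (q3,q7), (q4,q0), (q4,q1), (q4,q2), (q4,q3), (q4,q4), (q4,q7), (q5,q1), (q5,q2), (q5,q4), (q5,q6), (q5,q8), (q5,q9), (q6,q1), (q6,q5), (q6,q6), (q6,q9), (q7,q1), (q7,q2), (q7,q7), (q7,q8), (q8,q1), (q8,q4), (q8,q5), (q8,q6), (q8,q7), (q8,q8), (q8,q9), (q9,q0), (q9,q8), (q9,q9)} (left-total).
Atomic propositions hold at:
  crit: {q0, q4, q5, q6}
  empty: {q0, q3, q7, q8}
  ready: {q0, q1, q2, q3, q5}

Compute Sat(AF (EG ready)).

{q0, q1, q2, q3, q5}

EG ready: greatest fixpoint, start Z0 = {q0, q1, q2, q3, q5}, keep only states in Sat with some successor in Z. Already a fixed point.
Sat(EG ready) = {q0, q1, q2, q3, q5}
AF (EG ready): least fixpoint, start Z0 = {q0, q1, q2, q3, q5}, add states with every successor in Z. Already a fixed point.
Sat(AF (EG ready)) = {q0, q1, q2, q3, q5}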